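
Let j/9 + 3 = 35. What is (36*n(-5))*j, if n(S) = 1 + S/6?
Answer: 1728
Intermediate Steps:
j = 288 (j = -27 + 9*35 = -27 + 315 = 288)
n(S) = 1 + S/6 (n(S) = 1 + S*(1/6) = 1 + S/6)
(36*n(-5))*j = (36*(1 + (1/6)*(-5)))*288 = (36*(1 - 5/6))*288 = (36*(1/6))*288 = 6*288 = 1728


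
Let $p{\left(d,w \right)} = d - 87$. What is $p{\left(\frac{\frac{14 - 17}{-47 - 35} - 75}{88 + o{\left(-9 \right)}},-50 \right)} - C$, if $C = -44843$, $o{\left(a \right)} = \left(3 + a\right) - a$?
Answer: $\frac{333963125}{7462} \approx 44755.0$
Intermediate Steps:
$o{\left(a \right)} = 3$
$p{\left(d,w \right)} = -87 + d$
$p{\left(\frac{\frac{14 - 17}{-47 - 35} - 75}{88 + o{\left(-9 \right)}},-50 \right)} - C = \left(-87 + \frac{\frac{14 - 17}{-47 - 35} - 75}{88 + 3}\right) - -44843 = \left(-87 + \frac{- \frac{3}{-82} - 75}{91}\right) + 44843 = \left(-87 + \left(\left(-3\right) \left(- \frac{1}{82}\right) - 75\right) \frac{1}{91}\right) + 44843 = \left(-87 + \left(\frac{3}{82} - 75\right) \frac{1}{91}\right) + 44843 = \left(-87 - \frac{6147}{7462}\right) + 44843 = - \frac{655341}{7462} + 44843 = \frac{333963125}{7462}$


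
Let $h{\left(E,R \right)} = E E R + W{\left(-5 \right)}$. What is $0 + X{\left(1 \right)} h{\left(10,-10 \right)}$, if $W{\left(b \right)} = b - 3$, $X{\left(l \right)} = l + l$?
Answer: $-2016$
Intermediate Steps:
$X{\left(l \right)} = 2 l$
$W{\left(b \right)} = -3 + b$ ($W{\left(b \right)} = b - 3 = -3 + b$)
$h{\left(E,R \right)} = -8 + R E^{2}$ ($h{\left(E,R \right)} = E E R - 8 = E^{2} R - 8 = R E^{2} - 8 = -8 + R E^{2}$)
$0 + X{\left(1 \right)} h{\left(10,-10 \right)} = 0 + 2 \cdot 1 \left(-8 - 10 \cdot 10^{2}\right) = 0 + 2 \left(-8 - 1000\right) = 0 + 2 \left(-1008\right) = 0 - 2016 = -2016$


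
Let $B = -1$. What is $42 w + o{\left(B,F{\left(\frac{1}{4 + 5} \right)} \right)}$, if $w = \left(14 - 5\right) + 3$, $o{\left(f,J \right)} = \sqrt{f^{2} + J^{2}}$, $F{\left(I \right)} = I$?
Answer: $504 + \frac{\sqrt{82}}{9} \approx 505.01$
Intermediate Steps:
$o{\left(f,J \right)} = \sqrt{J^{2} + f^{2}}$
$w = 12$ ($w = 9 + 3 = 12$)
$42 w + o{\left(B,F{\left(\frac{1}{4 + 5} \right)} \right)} = 42 \cdot 12 + \sqrt{\left(\frac{1}{4 + 5}\right)^{2} + \left(-1\right)^{2}} = 504 + \sqrt{\left(\frac{1}{9}\right)^{2} + 1} = 504 + \sqrt{\frac{1}{81} + 1} = 504 + \sqrt{\frac{82}{81}} = 504 + \frac{\sqrt{82}}{9}$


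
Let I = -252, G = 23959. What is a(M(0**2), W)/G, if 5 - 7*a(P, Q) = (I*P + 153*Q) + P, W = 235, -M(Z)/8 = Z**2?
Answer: -35950/167713 ≈ -0.21435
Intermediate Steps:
M(Z) = -8*Z**2
a(P, Q) = 5/7 - 153*Q/7 + 251*P/7 (a(P, Q) = 5/7 - ((-252*P + 153*Q) + P)/7 = 5/7 - (-251*P + 153*Q)/7 = 5/7 + (-153*Q/7 + 251*P/7) = 5/7 - 153*Q/7 + 251*P/7)
a(M(0**2), W)/G = (5/7 - 153/7*235 + 251*(-8*(0**2)**2)/7)/23959 = (5/7 - 35955/7 + 251*(-8*0**2)/7)*(1/23959) = (5/7 - 35955/7 + 251*(-8*0)/7)*(1/23959) = (5/7 - 35955/7 + (251/7)*0)*(1/23959) = (5/7 - 35955/7 + 0)*(1/23959) = -35950/7*1/23959 = -35950/167713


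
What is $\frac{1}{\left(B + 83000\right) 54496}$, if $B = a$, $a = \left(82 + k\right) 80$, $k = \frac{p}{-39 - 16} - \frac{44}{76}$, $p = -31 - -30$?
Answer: $\frac{209}{1019547353344} \approx 2.0499 \cdot 10^{-10}$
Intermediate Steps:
$p = -1$ ($p = -31 + 30 = -1$)
$k = - \frac{586}{1045}$ ($k = - \frac{1}{-39 - 16} - \frac{44}{76} = - \frac{1}{-55} - \frac{11}{19} = \left(-1\right) \left(- \frac{1}{55}\right) - \frac{11}{19} = \frac{1}{55} - \frac{11}{19} = - \frac{586}{1045} \approx -0.56077$)
$a = \frac{1361664}{209}$ ($a = \left(82 - \frac{586}{1045}\right) 80 = \frac{85104}{1045} \cdot 80 = \frac{1361664}{209} \approx 6515.1$)
$B = \frac{1361664}{209} \approx 6515.1$
$\frac{1}{\left(B + 83000\right) 54496} = \frac{1}{\left(\frac{1361664}{209} + 83000\right) 54496} = \frac{1}{\frac{18708664}{209}} \cdot \frac{1}{54496} = \frac{209}{18708664} \cdot \frac{1}{54496} = \frac{209}{1019547353344}$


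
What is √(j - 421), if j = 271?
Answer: 5*I*√6 ≈ 12.247*I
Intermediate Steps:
√(j - 421) = √(271 - 421) = √(-150) = 5*I*√6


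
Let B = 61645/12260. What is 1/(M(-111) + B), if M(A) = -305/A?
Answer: 272172/2116379 ≈ 0.12860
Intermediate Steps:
B = 12329/2452 (B = 61645*(1/12260) = 12329/2452 ≈ 5.0281)
1/(M(-111) + B) = 1/(-305/(-111) + 12329/2452) = 1/(-305*(-1/111) + 12329/2452) = 1/(305/111 + 12329/2452) = 1/(2116379/272172) = 272172/2116379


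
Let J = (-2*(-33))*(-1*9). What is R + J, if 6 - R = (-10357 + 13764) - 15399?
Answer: 11404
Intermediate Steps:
J = -594 (J = 66*(-9) = -594)
R = 11998 (R = 6 - ((-10357 + 13764) - 15399) = 6 - (3407 - 15399) = 6 - 1*(-11992) = 6 + 11992 = 11998)
R + J = 11998 - 594 = 11404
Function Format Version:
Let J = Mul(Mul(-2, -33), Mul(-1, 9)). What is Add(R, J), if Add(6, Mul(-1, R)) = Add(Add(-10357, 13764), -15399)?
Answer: 11404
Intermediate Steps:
J = -594 (J = Mul(66, -9) = -594)
R = 11998 (R = Add(6, Mul(-1, Add(Add(-10357, 13764), -15399))) = Add(6, Mul(-1, Add(3407, -15399))) = Add(6, Mul(-1, -11992)) = Add(6, 11992) = 11998)
Add(R, J) = Add(11998, -594) = 11404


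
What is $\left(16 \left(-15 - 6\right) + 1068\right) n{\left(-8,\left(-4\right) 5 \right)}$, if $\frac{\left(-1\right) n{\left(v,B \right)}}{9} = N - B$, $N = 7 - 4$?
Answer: $-151524$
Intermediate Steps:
$N = 3$ ($N = 7 - 4 = 3$)
$n{\left(v,B \right)} = -27 + 9 B$ ($n{\left(v,B \right)} = - 9 \left(3 - B\right) = -27 + 9 B$)
$\left(16 \left(-15 - 6\right) + 1068\right) n{\left(-8,\left(-4\right) 5 \right)} = \left(16 \left(-15 - 6\right) + 1068\right) \left(-27 + 9 \left(\left(-4\right) 5\right)\right) = \left(16 \left(-21\right) + 1068\right) \left(-27 + 9 \left(-20\right)\right) = \left(-336 + 1068\right) \left(-27 - 180\right) = 732 \left(-207\right) = -151524$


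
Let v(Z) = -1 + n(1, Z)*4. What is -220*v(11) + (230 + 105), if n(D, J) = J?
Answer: -9125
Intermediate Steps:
v(Z) = -1 + 4*Z (v(Z) = -1 + Z*4 = -1 + 4*Z)
-220*v(11) + (230 + 105) = -220*(-1 + 4*11) + (230 + 105) = -220*(-1 + 44) + 335 = -220*43 + 335 = -9460 + 335 = -9125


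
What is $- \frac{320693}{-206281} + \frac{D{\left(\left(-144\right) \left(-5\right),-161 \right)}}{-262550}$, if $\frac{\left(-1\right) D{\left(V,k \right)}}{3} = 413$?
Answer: $\frac{1431415751}{917950450} \approx 1.5594$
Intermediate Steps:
$D{\left(V,k \right)} = -1239$ ($D{\left(V,k \right)} = \left(-3\right) 413 = -1239$)
$- \frac{320693}{-206281} + \frac{D{\left(\left(-144\right) \left(-5\right),-161 \right)}}{-262550} = - \frac{320693}{-206281} - \frac{1239}{-262550} = \left(-320693\right) \left(- \frac{1}{206281}\right) - - \frac{21}{4450} = \frac{320693}{206281} + \frac{21}{4450} = \frac{1431415751}{917950450}$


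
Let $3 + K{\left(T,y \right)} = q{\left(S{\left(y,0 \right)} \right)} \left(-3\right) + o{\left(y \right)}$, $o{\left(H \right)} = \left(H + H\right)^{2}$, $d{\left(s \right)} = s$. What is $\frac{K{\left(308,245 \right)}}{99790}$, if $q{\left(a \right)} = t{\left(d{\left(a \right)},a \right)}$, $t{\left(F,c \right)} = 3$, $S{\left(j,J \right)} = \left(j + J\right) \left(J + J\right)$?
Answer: $\frac{120044}{49895} \approx 2.4059$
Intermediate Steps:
$S{\left(j,J \right)} = 2 J \left(J + j\right)$ ($S{\left(j,J \right)} = \left(J + j\right) 2 J = 2 J \left(J + j\right)$)
$o{\left(H \right)} = 4 H^{2}$ ($o{\left(H \right)} = \left(2 H\right)^{2} = 4 H^{2}$)
$q{\left(a \right)} = 3$
$K{\left(T,y \right)} = -12 + 4 y^{2}$ ($K{\left(T,y \right)} = -3 + \left(3 \left(-3\right) + 4 y^{2}\right) = -3 + \left(-9 + 4 y^{2}\right) = -12 + 4 y^{2}$)
$\frac{K{\left(308,245 \right)}}{99790} = \frac{-12 + 4 \cdot 245^{2}}{99790} = \left(-12 + 4 \cdot 60025\right) \frac{1}{99790} = \left(-12 + 240100\right) \frac{1}{99790} = 240088 \cdot \frac{1}{99790} = \frac{120044}{49895}$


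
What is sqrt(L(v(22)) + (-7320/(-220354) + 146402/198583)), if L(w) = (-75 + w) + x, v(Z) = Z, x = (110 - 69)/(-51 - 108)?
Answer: I*sqrt(635207188312433546841181458)/3478805391369 ≈ 7.2448*I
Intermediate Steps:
x = -41/159 (x = 41/(-159) = 41*(-1/159) = -41/159 ≈ -0.25786)
L(w) = -11966/159 + w (L(w) = (-75 + w) - 41/159 = -11966/159 + w)
sqrt(L(v(22)) + (-7320/(-220354) + 146402/198583)) = sqrt((-11966/159 + 22) + (-7320/(-220354) + 146402/198583)) = sqrt(-8468/159 + (-7320*(-1/220354) + 146402*(1/198583))) = sqrt(-8468/159 + (3660/110177 + 146402/198583)) = sqrt(-8468/159 + 16856946934/21879279191) = sqrt(-182593481626882/3478805391369) = I*sqrt(635207188312433546841181458)/3478805391369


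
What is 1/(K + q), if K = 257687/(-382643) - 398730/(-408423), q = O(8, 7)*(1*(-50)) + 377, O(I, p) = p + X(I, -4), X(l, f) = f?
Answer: 52093400663/11840977265764 ≈ 0.0043994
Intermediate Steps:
O(I, p) = -4 + p (O(I, p) = p - 4 = -4 + p)
q = 227 (q = (-4 + 7)*(1*(-50)) + 377 = 3*(-50) + 377 = -150 + 377 = 227)
K = 15775315263/52093400663 (K = 257687*(-1/382643) - 398730*(-1/408423) = -257687/382643 + 132910/136141 = 15775315263/52093400663 ≈ 0.30283)
1/(K + q) = 1/(15775315263/52093400663 + 227) = 1/(11840977265764/52093400663) = 52093400663/11840977265764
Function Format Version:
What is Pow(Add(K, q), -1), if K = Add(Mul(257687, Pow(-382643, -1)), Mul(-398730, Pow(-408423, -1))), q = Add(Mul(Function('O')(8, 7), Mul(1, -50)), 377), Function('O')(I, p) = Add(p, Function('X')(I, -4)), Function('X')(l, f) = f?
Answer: Rational(52093400663, 11840977265764) ≈ 0.0043994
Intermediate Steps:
Function('O')(I, p) = Add(-4, p) (Function('O')(I, p) = Add(p, -4) = Add(-4, p))
q = 227 (q = Add(Mul(Add(-4, 7), Mul(1, -50)), 377) = Add(Mul(3, -50), 377) = Add(-150, 377) = 227)
K = Rational(15775315263, 52093400663) (K = Add(Mul(257687, Rational(-1, 382643)), Mul(-398730, Rational(-1, 408423))) = Add(Rational(-257687, 382643), Rational(132910, 136141)) = Rational(15775315263, 52093400663) ≈ 0.30283)
Pow(Add(K, q), -1) = Pow(Add(Rational(15775315263, 52093400663), 227), -1) = Pow(Rational(11840977265764, 52093400663), -1) = Rational(52093400663, 11840977265764)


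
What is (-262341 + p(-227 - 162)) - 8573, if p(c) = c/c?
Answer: -270913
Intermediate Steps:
p(c) = 1
(-262341 + p(-227 - 162)) - 8573 = (-262341 + 1) - 8573 = -262340 - 8573 = -270913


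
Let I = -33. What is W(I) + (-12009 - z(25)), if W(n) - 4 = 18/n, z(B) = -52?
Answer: -131489/11 ≈ -11954.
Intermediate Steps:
W(n) = 4 + 18/n
W(I) + (-12009 - z(25)) = (4 + 18/(-33)) + (-12009 - 1*(-52)) = (4 + 18*(-1/33)) + (-12009 + 52) = (4 - 6/11) - 11957 = 38/11 - 11957 = -131489/11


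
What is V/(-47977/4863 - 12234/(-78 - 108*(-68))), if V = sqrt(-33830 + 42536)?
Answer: -5889093*sqrt(8706)/68015804 ≈ -8.0788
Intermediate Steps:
V = sqrt(8706) ≈ 93.306
V/(-47977/4863 - 12234/(-78 - 108*(-68))) = sqrt(8706)/(-47977/4863 - 12234/(-78 - 108*(-68))) = sqrt(8706)/(-47977*1/4863 - 12234/(-78 + 7344)) = sqrt(8706)/(-47977/4863 - 12234/7266) = sqrt(8706)/(-47977/4863 - 12234*1/7266) = sqrt(8706)/(-47977/4863 - 2039/1211) = sqrt(8706)/(-68015804/5889093) = sqrt(8706)*(-5889093/68015804) = -5889093*sqrt(8706)/68015804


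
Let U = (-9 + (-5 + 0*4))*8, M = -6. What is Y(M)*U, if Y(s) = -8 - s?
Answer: 224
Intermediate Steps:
U = -112 (U = (-9 + (-5 + 0))*8 = (-9 - 5)*8 = -14*8 = -112)
Y(M)*U = (-8 - 1*(-6))*(-112) = (-8 + 6)*(-112) = -2*(-112) = 224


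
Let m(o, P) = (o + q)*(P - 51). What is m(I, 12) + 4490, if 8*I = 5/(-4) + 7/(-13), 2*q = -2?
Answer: 145207/32 ≈ 4537.7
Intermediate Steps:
q = -1 (q = (½)*(-2) = -1)
I = -93/416 (I = (5/(-4) + 7/(-13))/8 = (5*(-¼) + 7*(-1/13))/8 = (-5/4 - 7/13)/8 = (⅛)*(-93/52) = -93/416 ≈ -0.22356)
m(o, P) = (-1 + o)*(-51 + P) (m(o, P) = (o - 1)*(P - 51) = (-1 + o)*(-51 + P))
m(I, 12) + 4490 = (51 - 1*12 - 51*(-93/416) + 12*(-93/416)) + 4490 = (51 - 12 + 4743/416 - 279/104) + 4490 = 1527/32 + 4490 = 145207/32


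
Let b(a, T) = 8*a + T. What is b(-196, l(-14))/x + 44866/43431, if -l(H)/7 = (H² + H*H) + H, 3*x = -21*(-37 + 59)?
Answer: 13566257/477741 ≈ 28.397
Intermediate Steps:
x = -154 (x = (-21*(-37 + 59))/3 = (-21*22)/3 = (⅓)*(-462) = -154)
l(H) = -14*H² - 7*H (l(H) = -7*((H² + H*H) + H) = -7*((H² + H²) + H) = -7*(2*H² + H) = -7*(H + 2*H²) = -14*H² - 7*H)
b(a, T) = T + 8*a
b(-196, l(-14))/x + 44866/43431 = (-7*(-14)*(1 + 2*(-14)) + 8*(-196))/(-154) + 44866/43431 = (-7*(-14)*(1 - 28) - 1568)*(-1/154) + 44866*(1/43431) = (-7*(-14)*(-27) - 1568)*(-1/154) + 44866/43431 = (-2646 - 1568)*(-1/154) + 44866/43431 = -4214*(-1/154) + 44866/43431 = 301/11 + 44866/43431 = 13566257/477741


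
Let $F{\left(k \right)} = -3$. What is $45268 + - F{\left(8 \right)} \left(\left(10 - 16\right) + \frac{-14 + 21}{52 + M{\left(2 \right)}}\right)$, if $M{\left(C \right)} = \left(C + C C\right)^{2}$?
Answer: $\frac{3982021}{88} \approx 45250.0$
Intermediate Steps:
$M{\left(C \right)} = \left(C + C^{2}\right)^{2}$
$45268 + - F{\left(8 \right)} \left(\left(10 - 16\right) + \frac{-14 + 21}{52 + M{\left(2 \right)}}\right) = 45268 + \left(-1\right) \left(-3\right) \left(\left(10 - 16\right) + \frac{-14 + 21}{52 + 2^{2} \left(1 + 2\right)^{2}}\right) = 45268 + 3 \left(-6 + \frac{7}{52 + 4 \cdot 3^{2}}\right) = 45268 + 3 \left(-6 + \frac{7}{52 + 4 \cdot 9}\right) = 45268 + 3 \left(-6 + \frac{7}{52 + 36}\right) = 45268 + 3 \left(-6 + \frac{7}{88}\right) = 45268 + 3 \left(- \frac{521}{88}\right) = 45268 - \frac{1563}{88} = \frac{3982021}{88}$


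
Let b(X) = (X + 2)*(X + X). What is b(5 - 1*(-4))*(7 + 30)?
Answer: 7326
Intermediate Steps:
b(X) = 2*X*(2 + X) (b(X) = (2 + X)*(2*X) = 2*X*(2 + X))
b(5 - 1*(-4))*(7 + 30) = (2*(5 - 1*(-4))*(2 + (5 - 1*(-4))))*(7 + 30) = (2*(5 + 4)*(2 + (5 + 4)))*37 = (2*9*(2 + 9))*37 = (2*9*11)*37 = 198*37 = 7326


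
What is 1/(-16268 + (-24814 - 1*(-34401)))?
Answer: -1/6681 ≈ -0.00014968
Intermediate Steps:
1/(-16268 + (-24814 - 1*(-34401))) = 1/(-16268 + (-24814 + 34401)) = 1/(-16268 + 9587) = 1/(-6681) = -1/6681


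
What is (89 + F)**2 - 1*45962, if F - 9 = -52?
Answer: -43846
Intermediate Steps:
F = -43 (F = 9 - 52 = -43)
(89 + F)**2 - 1*45962 = (89 - 43)**2 - 1*45962 = 46**2 - 45962 = 2116 - 45962 = -43846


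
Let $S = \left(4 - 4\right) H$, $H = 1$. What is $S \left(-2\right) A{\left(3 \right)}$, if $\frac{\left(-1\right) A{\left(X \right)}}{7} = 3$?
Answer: $0$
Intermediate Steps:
$A{\left(X \right)} = -21$ ($A{\left(X \right)} = \left(-7\right) 3 = -21$)
$S = 0$ ($S = \left(4 - 4\right) 1 = 0 \cdot 1 = 0$)
$S \left(-2\right) A{\left(3 \right)} = 0 \left(-2\right) \left(-21\right) = 0 \left(-21\right) = 0$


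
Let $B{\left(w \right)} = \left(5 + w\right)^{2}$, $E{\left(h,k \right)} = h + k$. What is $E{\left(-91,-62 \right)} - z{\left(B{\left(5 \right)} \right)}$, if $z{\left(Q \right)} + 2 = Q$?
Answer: $-251$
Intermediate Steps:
$z{\left(Q \right)} = -2 + Q$
$E{\left(-91,-62 \right)} - z{\left(B{\left(5 \right)} \right)} = \left(-91 - 62\right) - \left(-2 + \left(5 + 5\right)^{2}\right) = -153 - \left(-2 + 10^{2}\right) = -153 - \left(-2 + 100\right) = -153 - 98 = -251$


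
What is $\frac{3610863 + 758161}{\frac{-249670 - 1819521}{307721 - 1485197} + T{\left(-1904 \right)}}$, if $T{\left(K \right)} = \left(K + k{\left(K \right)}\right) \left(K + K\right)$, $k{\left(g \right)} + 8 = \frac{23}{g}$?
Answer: $\frac{5144420903424}{8573136531583} \approx 0.60006$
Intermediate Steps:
$k{\left(g \right)} = -8 + \frac{23}{g}$
$T{\left(K \right)} = 2 K \left(-8 + K + \frac{23}{K}\right)$ ($T{\left(K \right)} = \left(K - \left(8 - \frac{23}{K}\right)\right) \left(K + K\right) = \left(-8 + K + \frac{23}{K}\right) 2 K = 2 K \left(-8 + K + \frac{23}{K}\right)$)
$\frac{3610863 + 758161}{\frac{-249670 - 1819521}{307721 - 1485197} + T{\left(-1904 \right)}} = \frac{3610863 + 758161}{\frac{-249670 - 1819521}{307721 - 1485197} + \left(46 + 2 \left(-1904\right) \left(-8 - 1904\right)\right)} = \frac{4369024}{- \frac{2069191}{-1177476} + \left(46 + 2 \left(-1904\right) \left(-1912\right)\right)} = \frac{4369024}{\left(-2069191\right) \left(- \frac{1}{1177476}\right) + \left(46 + 7280896\right)} = \frac{4369024}{\frac{2069191}{1177476} + 7280942} = \frac{4369024}{\frac{8573136531583}{1177476}} = 4369024 \cdot \frac{1177476}{8573136531583} = \frac{5144420903424}{8573136531583}$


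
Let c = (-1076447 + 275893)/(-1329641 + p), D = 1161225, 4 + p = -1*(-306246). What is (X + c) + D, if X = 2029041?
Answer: 3264915834688/1023399 ≈ 3.1903e+6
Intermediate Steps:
p = 306242 (p = -4 - 1*(-306246) = -4 + 306246 = 306242)
c = 800554/1023399 (c = (-1076447 + 275893)/(-1329641 + 306242) = -800554/(-1023399) = -800554*(-1/1023399) = 800554/1023399 ≈ 0.78225)
(X + c) + D = (2029041 + 800554/1023399) + 1161225 = 2076519330913/1023399 + 1161225 = 3264915834688/1023399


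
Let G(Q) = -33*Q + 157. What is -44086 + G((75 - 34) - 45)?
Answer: -43797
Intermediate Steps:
G(Q) = 157 - 33*Q
-44086 + G((75 - 34) - 45) = -44086 + (157 - 33*((75 - 34) - 45)) = -44086 + (157 - 33*(41 - 45)) = -44086 + (157 - 33*(-4)) = -44086 + (157 + 132) = -44086 + 289 = -43797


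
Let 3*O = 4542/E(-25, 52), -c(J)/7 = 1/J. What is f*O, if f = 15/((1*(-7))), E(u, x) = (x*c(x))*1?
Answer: 22710/49 ≈ 463.47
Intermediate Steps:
c(J) = -7/J
E(u, x) = -7 (E(u, x) = (x*(-7/x))*1 = -7*1 = -7)
O = -1514/7 (O = (4542/(-7))/3 = (4542*(-⅐))/3 = (⅓)*(-4542/7) = -1514/7 ≈ -216.29)
f = -15/7 (f = 15/(-7) = 15*(-⅐) = -15/7 ≈ -2.1429)
f*O = -15/7*(-1514/7) = 22710/49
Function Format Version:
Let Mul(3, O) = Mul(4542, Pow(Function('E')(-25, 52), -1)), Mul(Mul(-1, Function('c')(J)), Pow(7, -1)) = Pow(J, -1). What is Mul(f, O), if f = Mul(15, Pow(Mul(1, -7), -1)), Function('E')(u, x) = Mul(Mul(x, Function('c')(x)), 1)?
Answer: Rational(22710, 49) ≈ 463.47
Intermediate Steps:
Function('c')(J) = Mul(-7, Pow(J, -1))
Function('E')(u, x) = -7 (Function('E')(u, x) = Mul(Mul(x, Mul(-7, Pow(x, -1))), 1) = Mul(-7, 1) = -7)
O = Rational(-1514, 7) (O = Mul(Rational(1, 3), Mul(4542, Pow(-7, -1))) = Mul(Rational(1, 3), Mul(4542, Rational(-1, 7))) = Mul(Rational(1, 3), Rational(-4542, 7)) = Rational(-1514, 7) ≈ -216.29)
f = Rational(-15, 7) (f = Mul(15, Pow(-7, -1)) = Mul(15, Rational(-1, 7)) = Rational(-15, 7) ≈ -2.1429)
Mul(f, O) = Mul(Rational(-15, 7), Rational(-1514, 7)) = Rational(22710, 49)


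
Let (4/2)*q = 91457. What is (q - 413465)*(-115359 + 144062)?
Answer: -21110281519/2 ≈ -1.0555e+10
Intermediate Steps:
q = 91457/2 (q = (1/2)*91457 = 91457/2 ≈ 45729.)
(q - 413465)*(-115359 + 144062) = (91457/2 - 413465)*(-115359 + 144062) = -735473/2*28703 = -21110281519/2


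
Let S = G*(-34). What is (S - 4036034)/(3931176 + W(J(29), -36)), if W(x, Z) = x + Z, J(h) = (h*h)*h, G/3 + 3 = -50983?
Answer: 1164538/3955529 ≈ 0.29441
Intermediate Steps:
G = -152958 (G = -9 + 3*(-50983) = -9 - 152949 = -152958)
J(h) = h**3 (J(h) = h**2*h = h**3)
W(x, Z) = Z + x
S = 5200572 (S = -152958*(-34) = 5200572)
(S - 4036034)/(3931176 + W(J(29), -36)) = (5200572 - 4036034)/(3931176 + (-36 + 29**3)) = 1164538/(3931176 + (-36 + 24389)) = 1164538/(3931176 + 24353) = 1164538/3955529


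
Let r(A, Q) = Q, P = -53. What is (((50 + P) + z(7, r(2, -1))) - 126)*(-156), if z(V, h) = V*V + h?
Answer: 12636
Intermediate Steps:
z(V, h) = h + V**2 (z(V, h) = V**2 + h = h + V**2)
(((50 + P) + z(7, r(2, -1))) - 126)*(-156) = (((50 - 53) + (-1 + 7**2)) - 126)*(-156) = ((-3 + (-1 + 49)) - 126)*(-156) = ((-3 + 48) - 126)*(-156) = (45 - 126)*(-156) = -81*(-156) = 12636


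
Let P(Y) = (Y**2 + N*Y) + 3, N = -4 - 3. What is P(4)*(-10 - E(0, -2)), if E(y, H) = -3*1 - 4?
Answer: 27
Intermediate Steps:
N = -7
E(y, H) = -7 (E(y, H) = -3 - 4 = -7)
P(Y) = 3 + Y**2 - 7*Y (P(Y) = (Y**2 - 7*Y) + 3 = 3 + Y**2 - 7*Y)
P(4)*(-10 - E(0, -2)) = (3 + 4**2 - 7*4)*(-10 - 1*(-7)) = (3 + 16 - 28)*(-10 + 7) = -9*(-3) = 27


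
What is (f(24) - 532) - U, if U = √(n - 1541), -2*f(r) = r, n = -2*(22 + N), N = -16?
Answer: -544 - I*√1553 ≈ -544.0 - 39.408*I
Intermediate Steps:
n = -12 (n = -2*(22 - 16) = -2*6 = -12)
f(r) = -r/2
U = I*√1553 (U = √(-12 - 1541) = √(-1553) = I*√1553 ≈ 39.408*I)
(f(24) - 532) - U = (-½*24 - 532) - I*√1553 = (-12 - 532) - I*√1553 = -544 - I*√1553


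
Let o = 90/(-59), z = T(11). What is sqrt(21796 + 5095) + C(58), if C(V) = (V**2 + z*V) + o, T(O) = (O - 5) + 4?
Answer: 232606/59 + sqrt(26891) ≈ 4106.5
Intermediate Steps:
T(O) = -1 + O (T(O) = (-5 + O) + 4 = -1 + O)
z = 10 (z = -1 + 11 = 10)
o = -90/59 (o = 90*(-1/59) = -90/59 ≈ -1.5254)
C(V) = -90/59 + V**2 + 10*V (C(V) = (V**2 + 10*V) - 90/59 = -90/59 + V**2 + 10*V)
sqrt(21796 + 5095) + C(58) = sqrt(21796 + 5095) + (-90/59 + 58**2 + 10*58) = sqrt(26891) + (-90/59 + 3364 + 580) = sqrt(26891) + 232606/59 = 232606/59 + sqrt(26891)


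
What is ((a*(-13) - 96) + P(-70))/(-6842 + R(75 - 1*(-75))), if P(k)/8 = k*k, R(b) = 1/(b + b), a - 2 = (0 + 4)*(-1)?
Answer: -11739000/2052599 ≈ -5.7191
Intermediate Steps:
a = -2 (a = 2 + (0 + 4)*(-1) = 2 + 4*(-1) = 2 - 4 = -2)
R(b) = 1/(2*b)
P(k) = 8*k² (P(k) = 8*(k*k) = 8*k²)
((a*(-13) - 96) + P(-70))/(-6842 + R(75 - 1*(-75))) = ((-2*(-13) - 96) + 8*(-70)²)/(-6842 + 1/(2*(75 - 1*(-75)))) = ((26 - 96) + 8*4900)/(-6842 + 1/(2*(75 + 75))) = (-70 + 39200)/(-6842 + (½)/150) = 39130/(-6842 + (½)*(1/150)) = 39130/(-6842 + 1/300) = 39130/(-2052599/300) = 39130*(-300/2052599) = -11739000/2052599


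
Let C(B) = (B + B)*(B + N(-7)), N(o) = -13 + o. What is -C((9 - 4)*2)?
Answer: 200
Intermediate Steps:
C(B) = 2*B*(-20 + B) (C(B) = (B + B)*(B + (-13 - 7)) = (2*B)*(B - 20) = (2*B)*(-20 + B) = 2*B*(-20 + B))
-C((9 - 4)*2) = -2*(9 - 4)*2*(-20 + (9 - 4)*2) = -2*5*2*(-20 + 5*2) = -2*10*(-20 + 10) = -2*10*(-10) = -1*(-200) = 200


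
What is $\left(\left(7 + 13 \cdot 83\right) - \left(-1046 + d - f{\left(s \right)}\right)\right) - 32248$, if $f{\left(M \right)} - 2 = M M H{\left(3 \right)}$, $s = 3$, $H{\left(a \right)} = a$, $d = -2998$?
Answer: $-27089$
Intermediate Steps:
$f{\left(M \right)} = 2 + 3 M^{2}$ ($f{\left(M \right)} = 2 + M M 3 = 2 + M^{2} \cdot 3 = 2 + 3 M^{2}$)
$\left(\left(7 + 13 \cdot 83\right) - \left(-1046 + d - f{\left(s \right)}\right)\right) - 32248 = \left(\left(7 + 13 \cdot 83\right) + \left(\left(\left(2 + 3 \cdot 3^{2}\right) - -2998\right) - -1046\right)\right) - 32248 = \left(\left(7 + 1079\right) + \left(\left(\left(2 + 3 \cdot 9\right) + 2998\right) + 1046\right)\right) - 32248 = \left(1086 + \left(\left(\left(2 + 27\right) + 2998\right) + 1046\right)\right) - 32248 = \left(1086 + \left(\left(29 + 2998\right) + 1046\right)\right) - 32248 = \left(1086 + \left(3027 + 1046\right)\right) - 32248 = \left(1086 + 4073\right) - 32248 = 5159 - 32248 = -27089$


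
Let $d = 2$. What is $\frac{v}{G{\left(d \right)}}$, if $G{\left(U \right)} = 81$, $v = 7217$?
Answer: $\frac{7217}{81} \approx 89.099$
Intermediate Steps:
$\frac{v}{G{\left(d \right)}} = \frac{7217}{81}$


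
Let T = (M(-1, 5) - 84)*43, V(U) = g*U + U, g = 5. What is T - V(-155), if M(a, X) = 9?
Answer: -2295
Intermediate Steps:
V(U) = 6*U (V(U) = 5*U + U = 6*U)
T = -3225 (T = (9 - 84)*43 = -75*43 = -3225)
T - V(-155) = -3225 - 6*(-155) = -3225 - 1*(-930) = -3225 + 930 = -2295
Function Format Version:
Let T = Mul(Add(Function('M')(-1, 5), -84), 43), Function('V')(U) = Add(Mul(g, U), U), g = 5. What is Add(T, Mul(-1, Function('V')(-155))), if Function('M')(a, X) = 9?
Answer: -2295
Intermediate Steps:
Function('V')(U) = Mul(6, U) (Function('V')(U) = Add(Mul(5, U), U) = Mul(6, U))
T = -3225 (T = Mul(Add(9, -84), 43) = Mul(-75, 43) = -3225)
Add(T, Mul(-1, Function('V')(-155))) = Add(-3225, Mul(-1, Mul(6, -155))) = Add(-3225, Mul(-1, -930)) = Add(-3225, 930) = -2295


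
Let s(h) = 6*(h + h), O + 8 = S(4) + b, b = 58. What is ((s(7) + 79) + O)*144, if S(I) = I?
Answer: 31248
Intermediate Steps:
O = 54 (O = -8 + (4 + 58) = -8 + 62 = 54)
s(h) = 12*h (s(h) = 6*(2*h) = 12*h)
((s(7) + 79) + O)*144 = ((12*7 + 79) + 54)*144 = ((84 + 79) + 54)*144 = (163 + 54)*144 = 217*144 = 31248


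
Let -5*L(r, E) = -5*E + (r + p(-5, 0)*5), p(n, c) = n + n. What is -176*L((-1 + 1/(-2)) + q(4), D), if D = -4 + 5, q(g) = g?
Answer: -1848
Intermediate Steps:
p(n, c) = 2*n
D = 1
L(r, E) = 10 + E - r/5 (L(r, E) = -(-5*E + (r + (2*(-5))*5))/5 = -(-5*E + (r - 10*5))/5 = -(-5*E + (r - 50))/5 = -(-5*E + (-50 + r))/5 = -(-50 + r - 5*E)/5 = 10 + E - r/5)
-176*L((-1 + 1/(-2)) + q(4), D) = -176*(10 + 1 - ((-1 + 1/(-2)) + 4)/5) = -176*(10 + 1 - ((-1 - ½) + 4)/5) = -176*(10 + 1 - (-3/2 + 4)/5) = -176*(10 + 1 - ⅕*5/2) = -176*(10 + 1 - ½) = -176*21/2 = -1848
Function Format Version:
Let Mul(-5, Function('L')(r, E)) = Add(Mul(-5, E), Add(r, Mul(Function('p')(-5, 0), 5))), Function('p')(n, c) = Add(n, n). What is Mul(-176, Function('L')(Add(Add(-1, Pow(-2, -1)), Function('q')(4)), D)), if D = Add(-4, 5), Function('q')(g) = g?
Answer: -1848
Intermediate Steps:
Function('p')(n, c) = Mul(2, n)
D = 1
Function('L')(r, E) = Add(10, E, Mul(Rational(-1, 5), r)) (Function('L')(r, E) = Mul(Rational(-1, 5), Add(Mul(-5, E), Add(r, Mul(Mul(2, -5), 5)))) = Mul(Rational(-1, 5), Add(Mul(-5, E), Add(r, Mul(-10, 5)))) = Mul(Rational(-1, 5), Add(Mul(-5, E), Add(r, -50))) = Mul(Rational(-1, 5), Add(Mul(-5, E), Add(-50, r))) = Mul(Rational(-1, 5), Add(-50, r, Mul(-5, E))) = Add(10, E, Mul(Rational(-1, 5), r)))
Mul(-176, Function('L')(Add(Add(-1, Pow(-2, -1)), Function('q')(4)), D)) = Mul(-176, Add(10, 1, Mul(Rational(-1, 5), Add(Add(-1, Pow(-2, -1)), 4)))) = Mul(-176, Add(10, 1, Mul(Rational(-1, 5), Add(Add(-1, Rational(-1, 2)), 4)))) = Mul(-176, Add(10, 1, Mul(Rational(-1, 5), Add(Rational(-3, 2), 4)))) = Mul(-176, Add(10, 1, Mul(Rational(-1, 5), Rational(5, 2)))) = Mul(-176, Add(10, 1, Rational(-1, 2))) = Mul(-176, Rational(21, 2)) = -1848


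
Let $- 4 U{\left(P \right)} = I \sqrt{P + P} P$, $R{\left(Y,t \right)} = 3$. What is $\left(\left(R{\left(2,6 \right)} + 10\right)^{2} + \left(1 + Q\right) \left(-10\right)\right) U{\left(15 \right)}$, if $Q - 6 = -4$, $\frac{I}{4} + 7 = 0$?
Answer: $14595 \sqrt{30} \approx 79940.0$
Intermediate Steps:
$I = -28$ ($I = -28 + 4 \cdot 0 = -28 + 0 = -28$)
$Q = 2$ ($Q = 6 - 4 = 2$)
$U{\left(P \right)} = 7 \sqrt{2} P^{\frac{3}{2}}$ ($U{\left(P \right)} = - \frac{- 28 \sqrt{P + P} P}{4} = - \frac{- 28 \sqrt{2 P} P}{4} = - \frac{- 28 \sqrt{2} \sqrt{P} P}{4} = - \frac{\left(-28\right) \sqrt{2} P^{\frac{3}{2}}}{4} = 7 \sqrt{2} P^{\frac{3}{2}}$)
$\left(\left(R{\left(2,6 \right)} + 10\right)^{2} + \left(1 + Q\right) \left(-10\right)\right) U{\left(15 \right)} = \left(\left(3 + 10\right)^{2} + \left(1 + 2\right) \left(-10\right)\right) 7 \sqrt{2} \cdot 15^{\frac{3}{2}} = \left(13^{2} + 3 \left(-10\right)\right) 7 \sqrt{2} \cdot 15 \sqrt{15} = \left(169 - 30\right) 105 \sqrt{30} = 139 \cdot 105 \sqrt{30} = 14595 \sqrt{30}$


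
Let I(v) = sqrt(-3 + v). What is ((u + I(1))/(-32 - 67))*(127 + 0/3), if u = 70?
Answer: -8890/99 - 127*I*sqrt(2)/99 ≈ -89.798 - 1.8142*I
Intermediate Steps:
((u + I(1))/(-32 - 67))*(127 + 0/3) = ((70 + sqrt(-3 + 1))/(-32 - 67))*(127 + 0/3) = ((70 + sqrt(-2))/(-99))*(127 + 0*(1/3)) = ((70 + I*sqrt(2))*(-1/99))*(127 + 0) = (-70/99 - I*sqrt(2)/99)*127 = -8890/99 - 127*I*sqrt(2)/99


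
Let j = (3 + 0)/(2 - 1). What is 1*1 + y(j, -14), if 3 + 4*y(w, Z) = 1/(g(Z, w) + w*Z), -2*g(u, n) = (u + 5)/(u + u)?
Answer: 2305/9444 ≈ 0.24407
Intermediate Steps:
g(u, n) = -(5 + u)/(4*u) (g(u, n) = -(u + 5)/(2*(u + u)) = -(5 + u)/(2*(2*u)) = -(5 + u)*1/(2*u)/2 = -(5 + u)/(4*u))
j = 3 (j = 3/1 = 3*1 = 3)
y(w, Z) = -¾ + 1/(4*(Z*w + (-5 - Z)/(4*Z))) (y(w, Z) = -¾ + 1/(4*((-5 - Z)/(4*Z) + w*Z)) = -¾ + 1/(4*((-5 - Z)/(4*Z) + Z*w)) = -¾ + 1/(4*(Z*w + (-5 - Z)/(4*Z))))
1*1 + y(j, -14) = 1*1 + (15 + 7*(-14) - 12*3*(-14)²)/(4*(-5 - 1*(-14) + 4*3*(-14)²)) = 1 + (15 - 98 - 12*3*196)/(4*(-5 + 14 + 4*3*196)) = 1 + (15 - 98 - 7056)/(4*(-5 + 14 + 2352)) = 1 + (¼)*(-7139)/2361 = 1 + (¼)*(1/2361)*(-7139) = 1 - 7139/9444 = 2305/9444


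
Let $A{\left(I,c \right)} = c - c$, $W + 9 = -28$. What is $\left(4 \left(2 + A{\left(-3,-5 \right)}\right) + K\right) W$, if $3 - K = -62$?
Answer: $-2701$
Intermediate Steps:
$W = -37$ ($W = -9 - 28 = -37$)
$A{\left(I,c \right)} = 0$
$K = 65$ ($K = 3 - -62 = 3 + 62 = 65$)
$\left(4 \left(2 + A{\left(-3,-5 \right)}\right) + K\right) W = \left(4 \left(2 + 0\right) + 65\right) \left(-37\right) = \left(4 \cdot 2 + 65\right) \left(-37\right) = \left(8 + 65\right) \left(-37\right) = 73 \left(-37\right) = -2701$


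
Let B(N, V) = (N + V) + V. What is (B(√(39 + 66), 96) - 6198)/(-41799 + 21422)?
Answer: 858/2911 - √105/20377 ≈ 0.29424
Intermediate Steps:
B(N, V) = N + 2*V
(B(√(39 + 66), 96) - 6198)/(-41799 + 21422) = ((√(39 + 66) + 2*96) - 6198)/(-41799 + 21422) = ((√105 + 192) - 6198)/(-20377) = ((192 + √105) - 6198)*(-1/20377) = (-6006 + √105)*(-1/20377) = 858/2911 - √105/20377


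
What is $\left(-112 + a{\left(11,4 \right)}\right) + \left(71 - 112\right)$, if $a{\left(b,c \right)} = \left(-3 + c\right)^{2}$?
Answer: $-152$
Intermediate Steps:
$\left(-112 + a{\left(11,4 \right)}\right) + \left(71 - 112\right) = \left(-112 + \left(-3 + 4\right)^{2}\right) + \left(71 - 112\right) = \left(-112 + 1^{2}\right) + \left(71 - 112\right) = \left(-112 + 1\right) - 41 = -111 - 41 = -152$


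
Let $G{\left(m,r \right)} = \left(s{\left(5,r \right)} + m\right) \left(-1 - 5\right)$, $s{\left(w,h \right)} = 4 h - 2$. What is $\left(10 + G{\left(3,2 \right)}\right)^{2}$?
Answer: $1936$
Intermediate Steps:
$s{\left(w,h \right)} = -2 + 4 h$
$G{\left(m,r \right)} = 12 - 24 r - 6 m$ ($G{\left(m,r \right)} = \left(\left(-2 + 4 r\right) + m\right) \left(-1 - 5\right) = \left(-2 + m + 4 r\right) \left(-6\right) = 12 - 24 r - 6 m$)
$\left(10 + G{\left(3,2 \right)}\right)^{2} = \left(10 - 54\right)^{2} = \left(-44\right)^{2} = 1936$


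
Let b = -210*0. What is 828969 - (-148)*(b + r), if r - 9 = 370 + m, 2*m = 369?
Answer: 912367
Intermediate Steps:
m = 369/2 (m = (1/2)*369 = 369/2 ≈ 184.50)
b = 0
r = 1127/2 (r = 9 + (370 + 369/2) = 9 + 1109/2 = 1127/2 ≈ 563.50)
828969 - (-148)*(b + r) = 828969 - (-148)*(0 + 1127/2) = 828969 - (-148)*1127/2 = 828969 - 1*(-83398) = 828969 + 83398 = 912367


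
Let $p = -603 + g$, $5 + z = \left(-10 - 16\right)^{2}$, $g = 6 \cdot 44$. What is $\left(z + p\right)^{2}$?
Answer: $110224$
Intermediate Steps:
$g = 264$
$z = 671$ ($z = -5 + \left(-10 - 16\right)^{2} = -5 + \left(-26\right)^{2} = -5 + 676 = 671$)
$p = -339$ ($p = -603 + 264 = -339$)
$\left(z + p\right)^{2} = \left(671 - 339\right)^{2} = 332^{2} = 110224$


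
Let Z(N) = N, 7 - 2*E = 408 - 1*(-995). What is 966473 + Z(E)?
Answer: 965775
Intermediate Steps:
E = -698 (E = 7/2 - (408 - 1*(-995))/2 = 7/2 - (408 + 995)/2 = 7/2 - ½*1403 = 7/2 - 1403/2 = -698)
966473 + Z(E) = 966473 - 698 = 965775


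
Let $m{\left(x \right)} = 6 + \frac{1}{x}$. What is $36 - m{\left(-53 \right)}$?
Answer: $\frac{1591}{53} \approx 30.019$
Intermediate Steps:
$36 - m{\left(-53 \right)} = 36 - \left(6 + \frac{1}{-53}\right) = 36 - \left(6 - \frac{1}{53}\right) = 36 - \frac{317}{53} = \frac{1591}{53}$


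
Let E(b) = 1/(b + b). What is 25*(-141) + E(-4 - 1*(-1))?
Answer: -21151/6 ≈ -3525.2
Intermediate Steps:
E(b) = 1/(2*b)
25*(-141) + E(-4 - 1*(-1)) = 25*(-141) + 1/(2*(-4 - 1*(-1))) = -3525 + 1/(2*(-4 + 1)) = -3525 + (1/2)/(-3) = -3525 + (1/2)*(-1/3) = -3525 - 1/6 = -21151/6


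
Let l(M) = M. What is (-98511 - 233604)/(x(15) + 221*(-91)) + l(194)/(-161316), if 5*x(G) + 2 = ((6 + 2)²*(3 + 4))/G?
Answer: 2008933608271/121624762806 ≈ 16.517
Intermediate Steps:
x(G) = -⅖ + 448/(5*G) (x(G) = -⅖ + (((6 + 2)²*(3 + 4))/G)/5 = -⅖ + ((8²*7)/G)/5 = -⅖ + ((64*7)/G)/5 = -⅖ + (448/G)/5 = -⅖ + 448/(5*G))
(-98511 - 233604)/(x(15) + 221*(-91)) + l(194)/(-161316) = (-98511 - 233604)/((⅖)*(224 - 1*15)/15 + 221*(-91)) + 194/(-161316) = -332115/((⅖)*(1/15)*(224 - 15) - 20111) + 194*(-1/161316) = -332115/((⅖)*(1/15)*209 - 20111) - 97/80658 = -332115/(418/75 - 20111) - 97/80658 = -332115/(-1507907/75) - 97/80658 = -332115*(-75/1507907) - 97/80658 = 24908625/1507907 - 97/80658 = 2008933608271/121624762806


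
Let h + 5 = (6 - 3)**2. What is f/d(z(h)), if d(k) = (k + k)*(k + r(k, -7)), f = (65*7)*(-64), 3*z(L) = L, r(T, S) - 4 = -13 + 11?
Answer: -3276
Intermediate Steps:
h = 4 (h = -5 + (6 - 3)**2 = -5 + 3**2 = -5 + 9 = 4)
r(T, S) = 2 (r(T, S) = 4 + (-13 + 11) = 4 - 2 = 2)
z(L) = L/3
f = -29120 (f = 455*(-64) = -29120)
d(k) = 2*k*(2 + k) (d(k) = (k + k)*(k + 2) = (2*k)*(2 + k) = 2*k*(2 + k))
f/d(z(h)) = -29120*3/(8*(2 + (1/3)*4)) = -29120*3/(8*(2 + 4/3)) = -29120/(2*(4/3)*(10/3)) = -29120/80/9 = -29120*9/80 = -3276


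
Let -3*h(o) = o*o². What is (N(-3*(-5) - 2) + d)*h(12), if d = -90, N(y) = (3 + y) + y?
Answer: 35136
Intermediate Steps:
N(y) = 3 + 2*y
h(o) = -o³/3 (h(o) = -o*o²/3 = -o³/3)
(N(-3*(-5) - 2) + d)*h(12) = ((3 + 2*(-3*(-5) - 2)) - 90)*(-⅓*12³) = ((3 + 2*(15 - 2)) - 90)*(-⅓*1728) = ((3 + 2*13) - 90)*(-576) = ((3 + 26) - 90)*(-576) = (29 - 90)*(-576) = -61*(-576) = 35136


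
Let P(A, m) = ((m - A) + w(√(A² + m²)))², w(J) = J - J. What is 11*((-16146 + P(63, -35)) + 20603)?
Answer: 154671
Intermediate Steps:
w(J) = 0
P(A, m) = (m - A)² (P(A, m) = ((m - A) + 0)² = (m - A)²)
11*((-16146 + P(63, -35)) + 20603) = 11*((-16146 + (-35 - 1*63)²) + 20603) = 11*((-16146 + (-35 - 63)²) + 20603) = 11*((-16146 + (-98)²) + 20603) = 11*((-16146 + 9604) + 20603) = 11*(-6542 + 20603) = 11*14061 = 154671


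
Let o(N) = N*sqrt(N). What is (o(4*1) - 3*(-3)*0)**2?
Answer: 64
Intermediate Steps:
o(N) = N**(3/2)
(o(4*1) - 3*(-3)*0)**2 = ((4*1)**(3/2) - 3*(-3)*0)**2 = (4**(3/2) - (-9)*0)**2 = (8 - 1*0)**2 = (8 + 0)**2 = 8**2 = 64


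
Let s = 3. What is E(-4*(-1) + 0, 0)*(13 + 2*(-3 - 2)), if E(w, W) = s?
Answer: 9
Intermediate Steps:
E(w, W) = 3
E(-4*(-1) + 0, 0)*(13 + 2*(-3 - 2)) = 3*(13 + 2*(-3 - 2)) = 3*(13 + 2*(-5)) = 3*(13 - 10) = 3*3 = 9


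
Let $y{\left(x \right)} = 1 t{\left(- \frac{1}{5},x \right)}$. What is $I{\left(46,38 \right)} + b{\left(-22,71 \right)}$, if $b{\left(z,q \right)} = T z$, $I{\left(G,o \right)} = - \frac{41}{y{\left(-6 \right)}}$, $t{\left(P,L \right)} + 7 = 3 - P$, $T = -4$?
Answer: $\frac{1877}{19} \approx 98.789$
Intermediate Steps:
$t{\left(P,L \right)} = -4 - P$ ($t{\left(P,L \right)} = -7 - \left(-3 + P\right) = -4 - P$)
$y{\left(x \right)} = - \frac{19}{5}$ ($y{\left(x \right)} = 1 \left(-4 - - \frac{1}{5}\right) = 1 \left(-4 + \frac{1}{5}\right) = 1 \left(- \frac{19}{5}\right) = - \frac{19}{5}$)
$I{\left(G,o \right)} = \frac{205}{19}$ ($I{\left(G,o \right)} = - \frac{41}{- \frac{19}{5}} = \left(-41\right) \left(- \frac{5}{19}\right) = \frac{205}{19}$)
$b{\left(z,q \right)} = - 4 z$
$I{\left(46,38 \right)} + b{\left(-22,71 \right)} = \frac{205}{19} - -88 = \frac{205}{19} + 88 = \frac{1877}{19}$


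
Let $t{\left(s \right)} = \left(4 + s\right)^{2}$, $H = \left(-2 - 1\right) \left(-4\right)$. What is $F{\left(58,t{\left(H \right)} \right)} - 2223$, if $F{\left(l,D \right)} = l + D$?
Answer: $-1909$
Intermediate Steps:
$H = 12$ ($H = \left(-3\right) \left(-4\right) = 12$)
$F{\left(l,D \right)} = D + l$
$F{\left(58,t{\left(H \right)} \right)} - 2223 = \left(\left(4 + 12\right)^{2} + 58\right) - 2223 = \left(16^{2} + 58\right) - 2223 = \left(256 + 58\right) - 2223 = 314 - 2223 = -1909$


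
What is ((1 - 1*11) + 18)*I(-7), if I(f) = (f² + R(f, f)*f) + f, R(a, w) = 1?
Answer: 280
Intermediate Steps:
I(f) = f² + 2*f (I(f) = (f² + 1*f) + f = (f² + f) + f = (f + f²) + f = f² + 2*f)
((1 - 1*11) + 18)*I(-7) = ((1 - 1*11) + 18)*(-7*(2 - 7)) = ((1 - 11) + 18)*(-7*(-5)) = (-10 + 18)*35 = 8*35 = 280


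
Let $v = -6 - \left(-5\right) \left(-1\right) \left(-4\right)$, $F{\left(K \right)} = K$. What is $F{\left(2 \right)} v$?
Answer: $28$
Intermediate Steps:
$v = 14$ ($v = -6 - 5 \left(-4\right) = -6 - -20 = -6 + 20 = 14$)
$F{\left(2 \right)} v = 2 \cdot 14 = 28$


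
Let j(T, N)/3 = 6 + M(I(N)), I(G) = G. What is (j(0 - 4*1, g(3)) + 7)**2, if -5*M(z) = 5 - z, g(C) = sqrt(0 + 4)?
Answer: 13456/25 ≈ 538.24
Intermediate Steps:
g(C) = 2 (g(C) = sqrt(4) = 2)
M(z) = -1 + z/5 (M(z) = -(5 - z)/5 = -1 + z/5)
j(T, N) = 15 + 3*N/5 (j(T, N) = 3*(6 + (-1 + N/5)) = 3*(5 + N/5) = 15 + 3*N/5)
(j(0 - 4*1, g(3)) + 7)**2 = ((15 + (3/5)*2) + 7)**2 = ((15 + 6/5) + 7)**2 = (81/5 + 7)**2 = (116/5)**2 = 13456/25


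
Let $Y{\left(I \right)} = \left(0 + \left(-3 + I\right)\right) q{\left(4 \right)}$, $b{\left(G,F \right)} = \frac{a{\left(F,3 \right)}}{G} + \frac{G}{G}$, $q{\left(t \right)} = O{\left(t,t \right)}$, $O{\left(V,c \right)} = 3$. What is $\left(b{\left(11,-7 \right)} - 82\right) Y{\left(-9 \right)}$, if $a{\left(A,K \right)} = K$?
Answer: $\frac{31968}{11} \approx 2906.2$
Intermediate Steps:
$q{\left(t \right)} = 3$
$b{\left(G,F \right)} = 1 + \frac{3}{G}$ ($b{\left(G,F \right)} = \frac{3}{G} + \frac{G}{G} = \frac{3}{G} + 1 = 1 + \frac{3}{G}$)
$Y{\left(I \right)} = -9 + 3 I$ ($Y{\left(I \right)} = \left(0 + \left(-3 + I\right)\right) 3 = \left(-3 + I\right) 3 = -9 + 3 I$)
$\left(b{\left(11,-7 \right)} - 82\right) Y{\left(-9 \right)} = \left(\frac{3 + 11}{11} - 82\right) \left(-9 + 3 \left(-9\right)\right) = \left(\frac{1}{11} \cdot 14 - 82\right) \left(-9 - 27\right) = \left(\frac{14}{11} - 82\right) \left(-36\right) = \left(- \frac{888}{11}\right) \left(-36\right) = \frac{31968}{11}$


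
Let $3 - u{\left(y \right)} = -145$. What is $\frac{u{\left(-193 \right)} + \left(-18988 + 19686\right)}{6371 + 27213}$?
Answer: $\frac{423}{16792} \approx 0.025191$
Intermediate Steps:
$u{\left(y \right)} = 148$ ($u{\left(y \right)} = 3 - -145 = 3 + 145 = 148$)
$\frac{u{\left(-193 \right)} + \left(-18988 + 19686\right)}{6371 + 27213} = \frac{148 + \left(-18988 + 19686\right)}{6371 + 27213} = \frac{148 + 698}{33584} = 846 \cdot \frac{1}{33584} = \frac{423}{16792}$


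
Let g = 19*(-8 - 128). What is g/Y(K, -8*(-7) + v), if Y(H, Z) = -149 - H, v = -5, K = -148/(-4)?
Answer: 1292/93 ≈ 13.892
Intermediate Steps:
K = 37 (K = -148*(-¼) = 37)
g = -2584 (g = 19*(-136) = -2584)
g/Y(K, -8*(-7) + v) = -2584/(-149 - 1*37) = -2584/(-149 - 37) = -2584/(-186) = -2584*(-1/186) = 1292/93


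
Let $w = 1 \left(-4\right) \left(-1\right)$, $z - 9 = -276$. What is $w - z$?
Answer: $271$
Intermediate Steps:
$z = -267$ ($z = 9 - 276 = -267$)
$w = 4$ ($w = \left(-4\right) \left(-1\right) = 4$)
$w - z = 4 - -267 = 4 + 267 = 271$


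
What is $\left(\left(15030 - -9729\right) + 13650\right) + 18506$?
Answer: $56915$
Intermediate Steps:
$\left(\left(15030 - -9729\right) + 13650\right) + 18506 = \left(\left(15030 + 9729\right) + 13650\right) + 18506 = \left(24759 + 13650\right) + 18506 = 38409 + 18506 = 56915$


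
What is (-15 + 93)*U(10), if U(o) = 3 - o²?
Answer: -7566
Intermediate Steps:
(-15 + 93)*U(10) = (-15 + 93)*(3 - 1*10²) = 78*(3 - 1*100) = 78*(3 - 100) = 78*(-97) = -7566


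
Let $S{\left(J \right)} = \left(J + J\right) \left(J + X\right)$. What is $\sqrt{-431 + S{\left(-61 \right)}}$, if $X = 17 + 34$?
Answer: $\sqrt{789} \approx 28.089$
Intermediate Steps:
$X = 51$
$S{\left(J \right)} = 2 J \left(51 + J\right)$ ($S{\left(J \right)} = \left(J + J\right) \left(J + 51\right) = 2 J \left(51 + J\right)$)
$\sqrt{-431 + S{\left(-61 \right)}} = \sqrt{-431 + 2 \left(-61\right) \left(51 - 61\right)} = \sqrt{-431 + 2 \left(-61\right) \left(-10\right)} = \sqrt{-431 + 1220} = \sqrt{789}$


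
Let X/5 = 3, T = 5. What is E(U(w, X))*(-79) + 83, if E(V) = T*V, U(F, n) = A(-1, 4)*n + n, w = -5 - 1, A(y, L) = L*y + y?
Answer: 23783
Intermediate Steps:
A(y, L) = y + L*y
X = 15 (X = 5*3 = 15)
w = -6
U(F, n) = -4*n (U(F, n) = (-(1 + 4))*n + n = (-1*5)*n + n = -5*n + n = -4*n)
E(V) = 5*V
E(U(w, X))*(-79) + 83 = (5*(-4*15))*(-79) + 83 = (5*(-60))*(-79) + 83 = -300*(-79) + 83 = 23700 + 83 = 23783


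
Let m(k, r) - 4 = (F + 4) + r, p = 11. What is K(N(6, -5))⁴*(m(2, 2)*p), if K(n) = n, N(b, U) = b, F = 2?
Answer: 171072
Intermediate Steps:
m(k, r) = 10 + r (m(k, r) = 4 + ((2 + 4) + r) = 4 + (6 + r) = 10 + r)
K(N(6, -5))⁴*(m(2, 2)*p) = 6⁴*((10 + 2)*11) = 1296*(12*11) = 1296*132 = 171072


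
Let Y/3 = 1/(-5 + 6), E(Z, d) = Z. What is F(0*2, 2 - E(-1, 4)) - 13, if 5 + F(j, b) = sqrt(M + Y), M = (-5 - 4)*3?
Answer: -18 + 2*I*sqrt(6) ≈ -18.0 + 4.899*I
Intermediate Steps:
Y = 3 (Y = 3/(-5 + 6) = 3/1 = 3*1 = 3)
M = -27 (M = -9*3 = -27)
F(j, b) = -5 + 2*I*sqrt(6) (F(j, b) = -5 + sqrt(-27 + 3) = -5 + sqrt(-24) = -5 + 2*I*sqrt(6))
F(0*2, 2 - E(-1, 4)) - 13 = (-5 + 2*I*sqrt(6)) - 13 = -18 + 2*I*sqrt(6)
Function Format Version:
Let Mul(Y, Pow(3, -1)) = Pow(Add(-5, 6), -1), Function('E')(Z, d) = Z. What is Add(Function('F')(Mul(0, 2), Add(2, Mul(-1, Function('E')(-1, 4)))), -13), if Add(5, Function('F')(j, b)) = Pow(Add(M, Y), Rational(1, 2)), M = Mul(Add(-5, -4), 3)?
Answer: Add(-18, Mul(2, I, Pow(6, Rational(1, 2)))) ≈ Add(-18.000, Mul(4.8990, I))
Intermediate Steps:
Y = 3 (Y = Mul(3, Pow(Add(-5, 6), -1)) = Mul(3, Pow(1, -1)) = Mul(3, 1) = 3)
M = -27 (M = Mul(-9, 3) = -27)
Function('F')(j, b) = Add(-5, Mul(2, I, Pow(6, Rational(1, 2)))) (Function('F')(j, b) = Add(-5, Pow(Add(-27, 3), Rational(1, 2))) = Add(-5, Pow(-24, Rational(1, 2))) = Add(-5, Mul(2, I, Pow(6, Rational(1, 2)))))
Add(Function('F')(Mul(0, 2), Add(2, Mul(-1, Function('E')(-1, 4)))), -13) = Add(Add(-5, Mul(2, I, Pow(6, Rational(1, 2)))), -13) = Add(-18, Mul(2, I, Pow(6, Rational(1, 2))))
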